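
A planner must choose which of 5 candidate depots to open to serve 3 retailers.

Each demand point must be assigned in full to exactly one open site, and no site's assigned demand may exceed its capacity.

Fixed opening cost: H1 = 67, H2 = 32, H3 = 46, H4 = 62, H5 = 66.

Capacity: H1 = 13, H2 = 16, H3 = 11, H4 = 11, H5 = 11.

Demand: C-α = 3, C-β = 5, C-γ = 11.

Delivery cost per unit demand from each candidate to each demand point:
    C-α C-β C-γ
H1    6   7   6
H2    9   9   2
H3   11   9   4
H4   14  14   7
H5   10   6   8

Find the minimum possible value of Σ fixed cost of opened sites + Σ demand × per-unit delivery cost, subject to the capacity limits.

172

Open {H2, H3}; cheapest assignment that respects the capacities:
  H2 (cap 16, load 14): C-α, C-γ — cost 3×9 + 11×2 = 49
  H3 (cap 11, load 5): C-β — cost 5×9 = 45
  Shipping 94, fixed 78 → total 172.
  Any other capacity-feasible assignment to {H2, H3} ships for at least 94.
Compare {H1, H2}: its best feasible assignment gives total 174.
Compare {H2, H5}: its best feasible assignment gives total 177.
Every other set of open sites that can feasibly serve all demand totals ≥ 174 even under its best assignment. Minimum: 172.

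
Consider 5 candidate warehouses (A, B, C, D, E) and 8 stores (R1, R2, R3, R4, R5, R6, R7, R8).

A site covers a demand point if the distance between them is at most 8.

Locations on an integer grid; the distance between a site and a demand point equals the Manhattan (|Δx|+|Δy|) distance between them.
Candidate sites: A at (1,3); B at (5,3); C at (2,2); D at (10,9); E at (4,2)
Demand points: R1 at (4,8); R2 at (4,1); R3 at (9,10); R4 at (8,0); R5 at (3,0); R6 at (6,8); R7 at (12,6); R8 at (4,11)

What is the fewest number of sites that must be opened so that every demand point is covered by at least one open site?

Coverage sets (demand points within 8 of each site):
  A: {R1, R2, R5}
  B: {R1, R2, R4, R5, R6}
  C: {R1, R2, R4, R5}
  D: {R1, R3, R6, R7, R8}
  E: {R1, R2, R4, R5, R6}
No single site covers all 8 demand points.
But {B, D} covers everything, so the minimum is 2.

2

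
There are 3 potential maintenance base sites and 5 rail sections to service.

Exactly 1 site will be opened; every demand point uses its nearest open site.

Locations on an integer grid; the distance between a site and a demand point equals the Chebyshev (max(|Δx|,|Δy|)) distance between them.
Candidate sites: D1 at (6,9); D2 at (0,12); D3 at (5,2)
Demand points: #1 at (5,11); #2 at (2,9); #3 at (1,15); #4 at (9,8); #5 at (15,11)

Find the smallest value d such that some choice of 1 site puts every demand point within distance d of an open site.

Open {D1}.
  Farthest demand point is #5 at distance 9 (to D1); all others are ≤ 9.
With {D3} the worst case is 13.
With {D2} the worst case is 15.
No size-1 selection achieves below 9.

9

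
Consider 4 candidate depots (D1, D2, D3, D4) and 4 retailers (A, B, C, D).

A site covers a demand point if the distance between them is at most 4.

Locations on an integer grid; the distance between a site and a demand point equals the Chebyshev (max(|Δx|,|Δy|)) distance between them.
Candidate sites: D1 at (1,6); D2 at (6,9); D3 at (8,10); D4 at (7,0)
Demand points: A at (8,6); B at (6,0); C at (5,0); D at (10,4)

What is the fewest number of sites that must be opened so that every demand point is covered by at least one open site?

2

Coverage sets (demand points within 4 of each site):
  D1: {}
  D2: {A}
  D3: {A}
  D4: {B, C, D}
No single site covers all 4 demand points.
But {D2, D4} covers everything, so the minimum is 2.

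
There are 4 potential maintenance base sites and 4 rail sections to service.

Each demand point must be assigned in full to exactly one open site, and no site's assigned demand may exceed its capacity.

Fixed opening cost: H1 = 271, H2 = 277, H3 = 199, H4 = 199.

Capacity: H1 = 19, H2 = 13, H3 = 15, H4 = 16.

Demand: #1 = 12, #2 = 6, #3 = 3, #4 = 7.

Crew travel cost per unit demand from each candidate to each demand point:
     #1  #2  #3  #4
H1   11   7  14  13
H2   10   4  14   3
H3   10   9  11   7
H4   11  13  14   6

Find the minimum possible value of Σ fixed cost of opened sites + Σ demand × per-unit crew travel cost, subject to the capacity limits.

Open {H3, H4}; cheapest assignment that respects the capacities:
  H3 (cap 15, load 15): #1, #3 — cost 12×10 + 3×11 = 153
  H4 (cap 16, load 13): #2, #4 — cost 6×13 + 7×6 = 120
  Shipping 273, fixed 398 → total 671.
  Any other capacity-feasible assignment to {H3, H4} ships for at least 273.
Compare {H2, H3}: its best feasible assignment gives total 674.
Compare {H2, H4}: its best feasible assignment gives total 695.
Every other set of open sites that can feasibly serve all demand totals ≥ 674 even under its best assignment. Minimum: 671.

671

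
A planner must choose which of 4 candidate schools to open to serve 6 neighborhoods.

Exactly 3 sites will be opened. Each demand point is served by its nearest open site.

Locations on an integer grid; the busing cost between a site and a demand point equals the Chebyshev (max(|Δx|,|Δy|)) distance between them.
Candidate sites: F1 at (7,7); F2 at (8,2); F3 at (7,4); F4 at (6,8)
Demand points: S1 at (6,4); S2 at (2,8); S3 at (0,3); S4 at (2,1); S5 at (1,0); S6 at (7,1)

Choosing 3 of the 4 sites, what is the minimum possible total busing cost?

Open {F2, F3, F4}.
  S1→F3 1, S2→F4 4, S3→F4 6, S4→F3 5, S5→F3 6, S6→F2 1  ⇒ total 23.
Compare {F1, F2, F3}: total 25.
Compare {F1, F3, F4}: total 25.
No size-3 selection does better; minimum is 23.

23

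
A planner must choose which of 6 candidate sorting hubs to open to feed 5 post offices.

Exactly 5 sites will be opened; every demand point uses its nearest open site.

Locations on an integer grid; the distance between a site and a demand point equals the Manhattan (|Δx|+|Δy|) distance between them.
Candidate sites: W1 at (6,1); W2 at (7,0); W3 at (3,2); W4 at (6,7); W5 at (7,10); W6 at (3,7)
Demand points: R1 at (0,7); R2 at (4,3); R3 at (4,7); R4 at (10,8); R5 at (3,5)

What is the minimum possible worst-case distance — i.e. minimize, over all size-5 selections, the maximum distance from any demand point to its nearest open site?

5

Open {W1, W2, W3, W4, W6}.
  Farthest demand point is R4 at distance 5 (to W4); all others are ≤ 5.
With {W1, W2, W3, W5, W6} the worst case is 5.
With {W1, W2, W4, W5, W6} the worst case is 5.
No size-5 selection achieves below 5.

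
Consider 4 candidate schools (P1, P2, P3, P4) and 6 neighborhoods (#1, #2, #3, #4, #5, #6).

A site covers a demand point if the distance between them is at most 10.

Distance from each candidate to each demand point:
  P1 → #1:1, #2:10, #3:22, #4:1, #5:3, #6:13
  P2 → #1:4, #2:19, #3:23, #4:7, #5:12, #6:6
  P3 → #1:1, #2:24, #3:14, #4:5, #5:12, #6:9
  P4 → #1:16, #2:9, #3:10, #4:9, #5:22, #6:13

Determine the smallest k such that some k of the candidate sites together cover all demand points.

3

Coverage sets (demand points within 10 of each site):
  P1: {#1, #2, #4, #5}
  P2: {#1, #4, #6}
  P3: {#1, #4, #6}
  P4: {#2, #3, #4}
No 2 sites suffice: every size-2 union leaves at least one demand point uncovered.
But {P1, P2, P4} covers everything, so the minimum is 3.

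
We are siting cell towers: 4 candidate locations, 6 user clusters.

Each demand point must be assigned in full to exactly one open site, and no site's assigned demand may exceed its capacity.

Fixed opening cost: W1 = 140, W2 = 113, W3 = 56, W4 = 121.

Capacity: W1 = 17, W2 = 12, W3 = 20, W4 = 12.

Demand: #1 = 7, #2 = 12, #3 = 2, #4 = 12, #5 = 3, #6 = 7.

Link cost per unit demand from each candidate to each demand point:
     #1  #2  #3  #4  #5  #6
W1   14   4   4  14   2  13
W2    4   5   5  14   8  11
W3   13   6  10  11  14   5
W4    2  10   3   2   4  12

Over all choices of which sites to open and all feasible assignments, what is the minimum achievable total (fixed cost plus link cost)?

Open {W2, W3, W4}; cheapest assignment that respects the capacities:
  W2 (cap 12, load 12): #1, #3, #5 — cost 7×4 + 2×5 + 3×8 = 62
  W3 (cap 20, load 19): #2, #6 — cost 12×6 + 7×5 = 107
  W4 (cap 12, load 12): #4 — cost 12×2 = 24
  Shipping 193, fixed 290 → total 483.
  Any other capacity-feasible assignment to {W2, W3, W4} ships for at least 193.
Compare {W1, W3, W4}: its best feasible assignment gives total 529.
Compare {W1, W2, W3}: its best feasible assignment gives total 566.
Every other set of open sites that can feasibly serve all demand totals ≥ 529 even under its best assignment. Minimum: 483.

483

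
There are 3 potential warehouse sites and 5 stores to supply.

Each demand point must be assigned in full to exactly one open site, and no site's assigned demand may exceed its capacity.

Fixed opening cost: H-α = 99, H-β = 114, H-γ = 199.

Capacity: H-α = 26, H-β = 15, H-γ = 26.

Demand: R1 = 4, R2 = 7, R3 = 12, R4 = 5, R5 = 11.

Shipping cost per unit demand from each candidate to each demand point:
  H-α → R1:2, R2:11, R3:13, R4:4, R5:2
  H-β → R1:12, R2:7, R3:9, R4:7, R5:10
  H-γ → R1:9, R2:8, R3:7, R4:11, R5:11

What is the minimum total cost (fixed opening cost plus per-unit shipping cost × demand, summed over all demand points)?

488

Open {H-α, H-γ}; cheapest assignment that respects the capacities:
  H-α (cap 26, load 20): R1, R4, R5 — cost 4×2 + 5×4 + 11×2 = 50
  H-γ (cap 26, load 19): R2, R3 — cost 7×8 + 12×7 = 140
  Shipping 190, fixed 298 → total 488.
  Any other capacity-feasible assignment to {H-α, H-γ} ships for at least 190.
Compare {H-α, H-β, H-γ}: its best feasible assignment gives total 595.
Compare {H-α, H-β}: its best feasible assignment gives total 624.
Every other set of open sites that can feasibly serve all demand totals ≥ 595 even under its best assignment. Minimum: 488.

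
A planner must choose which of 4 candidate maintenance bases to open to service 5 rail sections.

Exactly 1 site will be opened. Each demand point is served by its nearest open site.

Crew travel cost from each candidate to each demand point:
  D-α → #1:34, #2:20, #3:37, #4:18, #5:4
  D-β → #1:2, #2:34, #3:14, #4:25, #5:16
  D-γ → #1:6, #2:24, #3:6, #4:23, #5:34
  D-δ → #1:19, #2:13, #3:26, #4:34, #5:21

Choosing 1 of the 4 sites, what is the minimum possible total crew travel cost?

Open {D-β}.
  #1→D-β 2, #2→D-β 34, #3→D-β 14, #4→D-β 25, #5→D-β 16  ⇒ total 91.
Compare {D-γ}: total 93.
Compare {D-α}: total 113.
No size-1 selection does better; minimum is 91.

91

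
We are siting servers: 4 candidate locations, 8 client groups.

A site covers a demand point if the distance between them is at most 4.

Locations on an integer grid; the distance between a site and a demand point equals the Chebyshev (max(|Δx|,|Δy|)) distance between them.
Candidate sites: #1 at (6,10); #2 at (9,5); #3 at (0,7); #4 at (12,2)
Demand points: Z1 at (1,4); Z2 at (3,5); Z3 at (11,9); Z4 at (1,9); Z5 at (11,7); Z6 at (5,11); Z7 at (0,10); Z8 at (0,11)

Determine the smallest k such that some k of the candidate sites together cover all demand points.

3

Coverage sets (demand points within 4 of each site):
  #1: {Z6}
  #2: {Z3, Z5}
  #3: {Z1, Z2, Z4, Z7, Z8}
  #4: {}
No 2 sites suffice: every size-2 union leaves at least one demand point uncovered.
But {#1, #2, #3} covers everything, so the minimum is 3.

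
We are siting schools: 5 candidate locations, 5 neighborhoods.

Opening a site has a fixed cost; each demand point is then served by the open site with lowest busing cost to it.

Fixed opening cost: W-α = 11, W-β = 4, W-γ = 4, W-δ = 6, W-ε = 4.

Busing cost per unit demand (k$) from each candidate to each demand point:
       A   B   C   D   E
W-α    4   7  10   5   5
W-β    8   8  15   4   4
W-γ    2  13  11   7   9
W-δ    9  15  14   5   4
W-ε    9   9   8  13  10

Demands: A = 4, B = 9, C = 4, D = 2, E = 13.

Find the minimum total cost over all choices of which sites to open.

184

Open {W-β, W-γ, W-ε}: assign each demand point to its cheapest open site.
  A→W-γ 4×2=8, B→W-β 9×8=72, C→W-ε 4×8=32, D→W-β 2×4=8, E→W-β 13×4=52
  busing cost 172, fixed 12 → total 184.
Compare {W-α, W-β, W-γ, W-ε}: busing cost 163 + fixed 23 = 186.
Compare {W-α, W-β, W-γ}: busing cost 171 + fixed 19 = 190.
Compare {W-α, W-β, W-ε}: busing cost 171 + fixed 19 = 190.
All other subsets cost ≥ 186. Minimum total cost: 184.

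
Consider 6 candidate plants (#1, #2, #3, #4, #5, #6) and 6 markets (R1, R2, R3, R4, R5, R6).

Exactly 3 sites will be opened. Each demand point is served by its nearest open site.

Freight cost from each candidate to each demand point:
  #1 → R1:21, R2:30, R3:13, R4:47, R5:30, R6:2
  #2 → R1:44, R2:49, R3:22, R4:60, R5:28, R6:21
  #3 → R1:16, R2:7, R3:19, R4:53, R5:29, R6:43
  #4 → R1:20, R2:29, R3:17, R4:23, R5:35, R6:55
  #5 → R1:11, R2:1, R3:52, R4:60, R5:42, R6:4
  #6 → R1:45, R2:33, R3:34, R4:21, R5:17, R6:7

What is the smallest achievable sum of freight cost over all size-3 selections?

65

Open {#1, #5, #6}.
  R1→#5 11, R2→#5 1, R3→#1 13, R4→#6 21, R5→#6 17, R6→#1 2  ⇒ total 65.
Compare {#4, #5, #6}: total 71.
Compare {#3, #5, #6}: total 73.
No size-3 selection does better; minimum is 65.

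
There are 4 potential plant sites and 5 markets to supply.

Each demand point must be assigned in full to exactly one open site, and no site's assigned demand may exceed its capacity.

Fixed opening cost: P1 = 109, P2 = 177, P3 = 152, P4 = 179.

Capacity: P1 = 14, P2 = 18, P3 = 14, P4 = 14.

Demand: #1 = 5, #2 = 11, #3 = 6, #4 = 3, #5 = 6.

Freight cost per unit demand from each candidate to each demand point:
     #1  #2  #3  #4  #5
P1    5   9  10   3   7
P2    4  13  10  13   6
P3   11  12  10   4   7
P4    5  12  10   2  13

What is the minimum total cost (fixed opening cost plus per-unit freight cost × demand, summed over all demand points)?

510

Open {P1, P2}; cheapest assignment that respects the capacities:
  P1 (cap 14, load 14): #2, #4 — cost 11×9 + 3×3 = 108
  P2 (cap 18, load 17): #1, #3, #5 — cost 5×4 + 6×10 + 6×6 = 116
  Shipping 224, fixed 286 → total 510.
  Any other capacity-feasible assignment to {P1, P2} ships for at least 224.
Compare {P2, P3}: its best feasible assignment gives total 589.
Compare {P2, P4}: its best feasible assignment gives total 610.
Every other set of open sites that can feasibly serve all demand totals ≥ 589 even under its best assignment. Minimum: 510.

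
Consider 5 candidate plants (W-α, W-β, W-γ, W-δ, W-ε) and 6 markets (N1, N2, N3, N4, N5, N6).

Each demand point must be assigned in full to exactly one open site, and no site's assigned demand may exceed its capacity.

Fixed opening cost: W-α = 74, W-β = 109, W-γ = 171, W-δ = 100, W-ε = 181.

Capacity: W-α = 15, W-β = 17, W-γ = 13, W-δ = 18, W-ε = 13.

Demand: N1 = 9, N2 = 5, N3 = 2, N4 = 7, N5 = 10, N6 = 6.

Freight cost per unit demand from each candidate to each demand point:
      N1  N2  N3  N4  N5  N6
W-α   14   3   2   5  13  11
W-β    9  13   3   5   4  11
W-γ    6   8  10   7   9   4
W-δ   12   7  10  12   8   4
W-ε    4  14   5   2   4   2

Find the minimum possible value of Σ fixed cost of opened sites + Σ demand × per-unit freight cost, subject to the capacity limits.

509

Open {W-α, W-β, W-δ}; cheapest assignment that respects the capacities:
  W-α (cap 15, load 14): N2, N3, N4 — cost 5×3 + 2×2 + 7×5 = 54
  W-β (cap 17, load 10): N5 — cost 10×4 = 40
  W-δ (cap 18, load 15): N1, N6 — cost 9×12 + 6×4 = 132
  Shipping 226, fixed 283 → total 509.
  Any other capacity-feasible assignment to {W-α, W-β, W-δ} ships for at least 226.
Compare {W-α, W-δ, W-ε}: its best feasible assignment gives total 549.
Compare {W-α, W-γ, W-δ}: its best feasible assignment gives total 557.
Every other set of open sites that can feasibly serve all demand totals ≥ 549 even under its best assignment. Minimum: 509.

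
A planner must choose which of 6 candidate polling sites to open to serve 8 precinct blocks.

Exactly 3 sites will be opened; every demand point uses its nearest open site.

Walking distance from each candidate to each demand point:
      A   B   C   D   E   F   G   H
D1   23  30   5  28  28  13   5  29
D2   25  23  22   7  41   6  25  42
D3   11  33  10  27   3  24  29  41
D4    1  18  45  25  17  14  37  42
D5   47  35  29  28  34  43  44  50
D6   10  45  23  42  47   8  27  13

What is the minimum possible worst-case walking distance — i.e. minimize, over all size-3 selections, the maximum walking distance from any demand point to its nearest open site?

Open {D1, D4, D6}.
  Farthest demand point is D at walking distance 25 (to D4); all others are ≤ 25.
With {D2, D3, D6} the worst case is 25.
With {D2, D4, D6} the worst case is 25.
No size-3 selection achieves below 25.

25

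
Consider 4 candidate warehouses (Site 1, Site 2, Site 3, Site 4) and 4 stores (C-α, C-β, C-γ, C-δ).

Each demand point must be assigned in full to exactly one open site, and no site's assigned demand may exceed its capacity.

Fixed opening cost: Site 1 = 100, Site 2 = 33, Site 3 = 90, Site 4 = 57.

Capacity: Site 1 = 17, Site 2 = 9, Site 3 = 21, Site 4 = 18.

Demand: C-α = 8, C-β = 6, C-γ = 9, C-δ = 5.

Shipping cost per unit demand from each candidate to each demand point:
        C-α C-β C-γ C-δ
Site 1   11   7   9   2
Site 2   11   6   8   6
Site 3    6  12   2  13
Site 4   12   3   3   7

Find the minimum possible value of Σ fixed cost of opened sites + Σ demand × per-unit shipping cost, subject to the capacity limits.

266

Open {Site 3, Site 4}; cheapest assignment that respects the capacities:
  Site 3 (cap 21, load 17): C-α, C-γ — cost 8×6 + 9×2 = 66
  Site 4 (cap 18, load 11): C-β, C-δ — cost 6×3 + 5×7 = 53
  Shipping 119, fixed 147 → total 266.
  Any other capacity-feasible assignment to {Site 3, Site 4} ships for at least 119.
Compare {Site 2, Site 3, Site 4}: its best feasible assignment gives total 294.
Compare {Site 1, Site 4}: its best feasible assignment gives total 300.
Every other set of open sites that can feasibly serve all demand totals ≥ 294 even under its best assignment. Minimum: 266.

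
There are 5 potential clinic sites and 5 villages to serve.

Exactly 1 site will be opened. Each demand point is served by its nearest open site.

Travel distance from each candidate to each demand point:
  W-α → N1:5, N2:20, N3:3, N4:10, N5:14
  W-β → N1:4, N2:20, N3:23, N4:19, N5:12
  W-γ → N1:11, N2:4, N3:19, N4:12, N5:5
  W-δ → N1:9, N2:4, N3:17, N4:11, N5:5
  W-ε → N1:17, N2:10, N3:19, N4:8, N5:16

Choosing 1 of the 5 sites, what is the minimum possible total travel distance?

Open {W-δ}.
  N1→W-δ 9, N2→W-δ 4, N3→W-δ 17, N4→W-δ 11, N5→W-δ 5  ⇒ total 46.
Compare {W-γ}: total 51.
Compare {W-α}: total 52.
No size-1 selection does better; minimum is 46.

46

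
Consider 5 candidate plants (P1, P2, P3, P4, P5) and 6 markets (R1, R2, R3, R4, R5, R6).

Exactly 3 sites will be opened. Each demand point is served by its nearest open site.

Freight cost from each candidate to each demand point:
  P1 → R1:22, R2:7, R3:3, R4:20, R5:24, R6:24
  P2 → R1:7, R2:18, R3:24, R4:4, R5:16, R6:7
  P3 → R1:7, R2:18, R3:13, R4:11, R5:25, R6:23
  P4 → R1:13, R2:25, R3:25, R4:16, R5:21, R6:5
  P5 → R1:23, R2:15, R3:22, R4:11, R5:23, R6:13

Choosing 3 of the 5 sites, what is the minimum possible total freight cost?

Open {P1, P2, P4}.
  R1→P2 7, R2→P1 7, R3→P1 3, R4→P2 4, R5→P2 16, R6→P4 5  ⇒ total 42.
Compare {P1, P2, P3}: total 44.
Compare {P1, P2, P5}: total 44.
No size-3 selection does better; minimum is 42.

42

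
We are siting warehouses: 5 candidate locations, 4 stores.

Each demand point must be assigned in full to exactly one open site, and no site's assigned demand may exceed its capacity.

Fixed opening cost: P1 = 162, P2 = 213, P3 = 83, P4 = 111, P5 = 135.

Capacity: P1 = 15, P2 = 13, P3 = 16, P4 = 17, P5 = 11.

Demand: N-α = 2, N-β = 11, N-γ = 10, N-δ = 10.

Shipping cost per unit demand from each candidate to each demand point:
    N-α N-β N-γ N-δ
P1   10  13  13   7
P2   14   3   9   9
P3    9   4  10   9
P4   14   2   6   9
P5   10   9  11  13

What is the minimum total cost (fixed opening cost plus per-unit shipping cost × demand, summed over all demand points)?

Open {P1, P3, P4}; cheapest assignment that respects the capacities:
  P1 (cap 15, load 10): N-δ — cost 10×7 = 70
  P3 (cap 16, load 13): N-α, N-β — cost 2×9 + 11×4 = 62
  P4 (cap 17, load 10): N-γ — cost 10×6 = 60
  Shipping 192, fixed 356 → total 548.
  Any other capacity-feasible assignment to {P1, P3, P4} ships for at least 192.
Compare {P3, P4, P5}: its best feasible assignment gives total 569.
Compare {P2, P3, P4}: its best feasible assignment gives total 608.
Every other set of open sites that can feasibly serve all demand totals ≥ 569 even under its best assignment. Minimum: 548.

548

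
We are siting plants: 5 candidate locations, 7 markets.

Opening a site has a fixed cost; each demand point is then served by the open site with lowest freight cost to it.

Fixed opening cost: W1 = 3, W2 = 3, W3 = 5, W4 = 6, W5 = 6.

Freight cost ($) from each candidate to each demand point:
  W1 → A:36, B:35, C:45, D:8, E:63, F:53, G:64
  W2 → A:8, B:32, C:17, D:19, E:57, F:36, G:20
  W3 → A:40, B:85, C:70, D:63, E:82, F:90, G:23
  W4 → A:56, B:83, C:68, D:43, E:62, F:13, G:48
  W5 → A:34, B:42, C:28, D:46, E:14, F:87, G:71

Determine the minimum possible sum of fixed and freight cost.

Open {W1, W2, W4, W5}: assign each demand point to its cheapest open site.
  A→W2 8, B→W2 32, C→W2 17, D→W1 8, E→W5 14, F→W4 13, G→W2 20
  freight cost 112, fixed 18 → total 130.
Compare {W1, W2, W3, W4, W5}: freight cost 112 + fixed 23 = 135.
Compare {W2, W4, W5}: freight cost 123 + fixed 15 = 138.
Compare {W2, W3, W4, W5}: freight cost 123 + fixed 20 = 143.
All other subsets cost ≥ 135. Minimum total cost: 130.

130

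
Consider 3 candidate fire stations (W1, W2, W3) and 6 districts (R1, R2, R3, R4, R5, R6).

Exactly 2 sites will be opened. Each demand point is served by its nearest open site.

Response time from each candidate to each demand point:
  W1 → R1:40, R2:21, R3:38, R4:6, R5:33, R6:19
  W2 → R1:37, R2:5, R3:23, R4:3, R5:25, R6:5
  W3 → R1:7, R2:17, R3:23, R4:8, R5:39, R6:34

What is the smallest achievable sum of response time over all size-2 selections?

Open {W2, W3}.
  R1→W3 7, R2→W2 5, R3→W2 23, R4→W2 3, R5→W2 25, R6→W2 5  ⇒ total 68.
Compare {W1, W2}: total 98.
Compare {W1, W3}: total 105.

68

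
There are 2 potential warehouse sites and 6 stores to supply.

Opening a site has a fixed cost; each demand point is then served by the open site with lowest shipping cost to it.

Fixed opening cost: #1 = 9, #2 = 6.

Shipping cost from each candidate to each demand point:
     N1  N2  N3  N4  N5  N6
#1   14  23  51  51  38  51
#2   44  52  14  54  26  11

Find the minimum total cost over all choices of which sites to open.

154

Open {#1, #2}: assign each demand point to its cheapest open site.
  N1→#1 14, N2→#1 23, N3→#2 14, N4→#1 51, N5→#2 26, N6→#2 11
  shipping cost 139, fixed 15 → total 154.
Compare {#2}: shipping cost 201 + fixed 6 = 207.
Compare {#1}: shipping cost 228 + fixed 9 = 237.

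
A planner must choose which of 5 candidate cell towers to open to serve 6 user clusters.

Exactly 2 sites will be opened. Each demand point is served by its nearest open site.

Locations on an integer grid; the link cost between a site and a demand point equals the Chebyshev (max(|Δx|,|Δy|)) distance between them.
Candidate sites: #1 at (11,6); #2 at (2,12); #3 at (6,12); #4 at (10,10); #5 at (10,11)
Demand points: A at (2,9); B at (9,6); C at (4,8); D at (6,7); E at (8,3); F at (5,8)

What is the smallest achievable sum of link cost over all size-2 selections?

21

Open {#1, #2}.
  A→#2 3, B→#1 2, C→#2 4, D→#1 5, E→#1 3, F→#2 4  ⇒ total 21.
Compare {#1, #3}: total 22.
Compare {#2, #4}: total 26.
No size-2 selection does better; minimum is 21.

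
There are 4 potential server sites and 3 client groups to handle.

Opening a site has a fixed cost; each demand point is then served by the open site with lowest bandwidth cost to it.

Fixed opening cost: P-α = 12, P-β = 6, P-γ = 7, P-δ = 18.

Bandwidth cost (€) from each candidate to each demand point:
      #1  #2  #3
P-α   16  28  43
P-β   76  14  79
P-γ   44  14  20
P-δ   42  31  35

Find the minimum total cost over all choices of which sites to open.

69

Open {P-α, P-γ}: assign each demand point to its cheapest open site.
  #1→P-α 16, #2→P-γ 14, #3→P-γ 20
  bandwidth cost 50, fixed 19 → total 69.
Compare {P-α, P-β, P-γ}: bandwidth cost 50 + fixed 25 = 75.
Compare {P-γ}: bandwidth cost 78 + fixed 7 = 85.
Compare {P-α, P-γ, P-δ}: bandwidth cost 50 + fixed 37 = 87.
All other subsets cost ≥ 75. Minimum total cost: 69.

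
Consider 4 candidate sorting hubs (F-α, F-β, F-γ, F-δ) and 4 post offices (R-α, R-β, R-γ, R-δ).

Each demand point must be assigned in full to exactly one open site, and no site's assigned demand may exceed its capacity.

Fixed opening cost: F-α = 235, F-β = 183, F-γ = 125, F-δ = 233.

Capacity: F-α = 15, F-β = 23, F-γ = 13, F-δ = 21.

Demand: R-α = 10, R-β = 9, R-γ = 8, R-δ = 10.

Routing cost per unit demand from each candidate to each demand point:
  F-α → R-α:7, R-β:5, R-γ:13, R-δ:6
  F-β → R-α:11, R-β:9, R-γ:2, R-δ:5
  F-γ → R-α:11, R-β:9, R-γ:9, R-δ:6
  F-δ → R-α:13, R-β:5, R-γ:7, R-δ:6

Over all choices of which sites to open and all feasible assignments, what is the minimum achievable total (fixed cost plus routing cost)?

Open {F-β, F-δ}; cheapest assignment that respects the capacities:
  F-β (cap 23, load 18): R-α, R-γ — cost 10×11 + 8×2 = 126
  F-δ (cap 21, load 19): R-β, R-δ — cost 9×5 + 10×6 = 105
  Shipping 231, fixed 416 → total 647.
  Any other capacity-feasible assignment to {F-β, F-δ} ships for at least 231.
Compare {F-α, F-β, F-γ}: its best feasible assignment gives total 760.
Compare {F-β, F-γ, F-δ}: its best feasible assignment gives total 762.
Every other set of open sites that can feasibly serve all demand totals ≥ 760 even under its best assignment. Minimum: 647.

647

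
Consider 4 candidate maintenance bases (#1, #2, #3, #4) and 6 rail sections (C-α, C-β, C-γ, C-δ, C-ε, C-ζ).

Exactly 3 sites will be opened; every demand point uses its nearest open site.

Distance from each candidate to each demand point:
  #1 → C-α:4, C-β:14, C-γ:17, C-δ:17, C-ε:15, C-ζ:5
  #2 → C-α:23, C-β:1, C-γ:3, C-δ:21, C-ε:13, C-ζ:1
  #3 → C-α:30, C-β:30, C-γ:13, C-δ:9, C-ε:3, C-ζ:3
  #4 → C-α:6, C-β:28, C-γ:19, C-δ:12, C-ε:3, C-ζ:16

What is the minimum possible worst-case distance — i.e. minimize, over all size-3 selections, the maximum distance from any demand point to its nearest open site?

Open {#1, #2, #3}.
  Farthest demand point is C-δ at distance 9 (to #3); all others are ≤ 9.
With {#2, #3, #4} the worst case is 9.
With {#1, #2, #4} the worst case is 12.
No size-3 selection achieves below 9.

9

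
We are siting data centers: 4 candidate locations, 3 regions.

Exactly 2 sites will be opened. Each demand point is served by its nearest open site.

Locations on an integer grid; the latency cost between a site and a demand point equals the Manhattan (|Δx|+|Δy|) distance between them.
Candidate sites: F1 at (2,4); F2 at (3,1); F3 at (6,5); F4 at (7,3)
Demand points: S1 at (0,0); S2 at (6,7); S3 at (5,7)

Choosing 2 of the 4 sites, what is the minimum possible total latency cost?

9

Open {F2, F3}.
  S1→F2 4, S2→F3 2, S3→F3 3  ⇒ total 9.
Compare {F1, F3}: total 11.
Compare {F2, F4}: total 15.
No size-2 selection does better; minimum is 9.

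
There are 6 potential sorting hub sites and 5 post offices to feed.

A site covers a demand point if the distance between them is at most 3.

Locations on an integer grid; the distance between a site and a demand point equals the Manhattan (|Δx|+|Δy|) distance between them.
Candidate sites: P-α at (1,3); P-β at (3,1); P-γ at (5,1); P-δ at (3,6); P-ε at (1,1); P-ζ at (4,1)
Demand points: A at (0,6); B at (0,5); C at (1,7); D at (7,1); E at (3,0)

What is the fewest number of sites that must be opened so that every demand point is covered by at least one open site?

Coverage sets (demand points within 3 of each site):
  P-α: {B}
  P-β: {E}
  P-γ: {D, E}
  P-δ: {A, C}
  P-ε: {E}
  P-ζ: {D, E}
No 2 sites suffice: every size-2 union leaves at least one demand point uncovered.
But {P-α, P-γ, P-δ} covers everything, so the minimum is 3.

3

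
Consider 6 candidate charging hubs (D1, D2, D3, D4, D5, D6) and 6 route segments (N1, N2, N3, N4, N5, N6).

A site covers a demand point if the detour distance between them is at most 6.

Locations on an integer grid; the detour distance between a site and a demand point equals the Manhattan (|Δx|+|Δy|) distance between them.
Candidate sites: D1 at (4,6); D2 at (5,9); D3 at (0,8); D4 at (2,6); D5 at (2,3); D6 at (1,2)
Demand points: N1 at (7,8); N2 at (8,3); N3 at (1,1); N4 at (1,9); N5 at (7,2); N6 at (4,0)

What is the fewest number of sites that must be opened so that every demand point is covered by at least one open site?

2

Coverage sets (demand points within 6 of each site):
  D1: {N1, N4, N6}
  D2: {N1, N4}
  D3: {N4}
  D4: {N3, N4}
  D5: {N2, N3, N5, N6}
  D6: {N3, N5, N6}
No single site covers all 6 demand points.
But {D1, D5} covers everything, so the minimum is 2.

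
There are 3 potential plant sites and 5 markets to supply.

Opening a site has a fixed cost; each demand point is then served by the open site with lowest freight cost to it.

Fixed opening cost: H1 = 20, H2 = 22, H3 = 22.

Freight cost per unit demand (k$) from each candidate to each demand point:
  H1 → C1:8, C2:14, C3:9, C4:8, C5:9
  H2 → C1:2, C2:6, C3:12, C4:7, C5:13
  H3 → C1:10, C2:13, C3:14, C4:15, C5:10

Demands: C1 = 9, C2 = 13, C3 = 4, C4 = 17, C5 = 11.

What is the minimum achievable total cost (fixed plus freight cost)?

Open {H1, H2}: assign each demand point to its cheapest open site.
  C1→H2 9×2=18, C2→H2 13×6=78, C3→H1 4×9=36, C4→H2 17×7=119, C5→H1 11×9=99
  freight cost 350, fixed 42 → total 392.
Compare {H1, H2, H3}: freight cost 350 + fixed 64 = 414.
Compare {H2, H3}: freight cost 373 + fixed 44 = 417.
Compare {H2}: freight cost 406 + fixed 22 = 428.
All other subsets cost ≥ 414. Minimum total cost: 392.

392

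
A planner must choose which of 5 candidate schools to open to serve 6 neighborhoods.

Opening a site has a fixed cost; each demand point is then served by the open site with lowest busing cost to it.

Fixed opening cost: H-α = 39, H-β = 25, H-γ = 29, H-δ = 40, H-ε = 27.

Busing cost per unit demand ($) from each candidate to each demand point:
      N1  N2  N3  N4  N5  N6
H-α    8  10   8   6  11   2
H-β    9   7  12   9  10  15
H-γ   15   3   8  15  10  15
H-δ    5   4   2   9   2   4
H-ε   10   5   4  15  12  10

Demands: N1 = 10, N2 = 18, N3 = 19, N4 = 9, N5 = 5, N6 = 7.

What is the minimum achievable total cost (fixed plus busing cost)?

317

Open {H-α, H-δ}: assign each demand point to its cheapest open site.
  N1→H-δ 10×5=50, N2→H-δ 18×4=72, N3→H-δ 19×2=38, N4→H-α 9×6=54, N5→H-δ 5×2=10, N6→H-α 7×2=14
  busing cost 238, fixed 79 → total 317.
Compare {H-δ}: busing cost 279 + fixed 40 = 319.
Compare {H-α, H-γ, H-δ}: busing cost 220 + fixed 108 = 328.
Compare {H-γ, H-δ}: busing cost 261 + fixed 69 = 330.
All other subsets cost ≥ 319. Minimum total cost: 317.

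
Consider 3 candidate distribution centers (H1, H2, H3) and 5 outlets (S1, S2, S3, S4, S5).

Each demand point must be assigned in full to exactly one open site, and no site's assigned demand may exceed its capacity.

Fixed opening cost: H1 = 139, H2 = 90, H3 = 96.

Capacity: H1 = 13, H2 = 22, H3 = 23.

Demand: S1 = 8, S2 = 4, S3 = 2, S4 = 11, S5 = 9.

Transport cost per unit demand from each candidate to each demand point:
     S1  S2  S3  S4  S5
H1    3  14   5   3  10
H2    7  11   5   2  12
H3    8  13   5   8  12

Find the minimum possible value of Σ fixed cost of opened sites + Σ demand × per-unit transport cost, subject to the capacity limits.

Open {H2, H3}; cheapest assignment that respects the capacities:
  H2 (cap 22, load 21): S1, S3, S4 — cost 8×7 + 2×5 + 11×2 = 88
  H3 (cap 23, load 13): S2, S5 — cost 4×13 + 9×12 = 160
  Shipping 248, fixed 186 → total 434.
  Any other capacity-feasible assignment to {H2, H3} ships for at least 248.
Compare {H1, H2}: its best feasible assignment gives total 449.
Compare {H1, H3}: its best feasible assignment gives total 502.
Every other set of open sites that can feasibly serve all demand totals ≥ 449 even under its best assignment. Minimum: 434.

434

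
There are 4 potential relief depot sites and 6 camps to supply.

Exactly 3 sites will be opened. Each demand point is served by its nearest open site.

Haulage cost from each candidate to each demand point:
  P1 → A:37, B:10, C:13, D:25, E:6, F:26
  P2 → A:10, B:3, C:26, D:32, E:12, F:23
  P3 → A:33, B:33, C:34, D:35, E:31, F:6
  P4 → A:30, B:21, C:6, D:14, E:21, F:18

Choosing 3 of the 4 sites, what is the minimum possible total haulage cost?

Open {P2, P3, P4}.
  A→P2 10, B→P2 3, C→P4 6, D→P4 14, E→P2 12, F→P3 6  ⇒ total 51.
Compare {P1, P2, P4}: total 57.
Compare {P1, P2, P3}: total 63.
No size-3 selection does better; minimum is 51.

51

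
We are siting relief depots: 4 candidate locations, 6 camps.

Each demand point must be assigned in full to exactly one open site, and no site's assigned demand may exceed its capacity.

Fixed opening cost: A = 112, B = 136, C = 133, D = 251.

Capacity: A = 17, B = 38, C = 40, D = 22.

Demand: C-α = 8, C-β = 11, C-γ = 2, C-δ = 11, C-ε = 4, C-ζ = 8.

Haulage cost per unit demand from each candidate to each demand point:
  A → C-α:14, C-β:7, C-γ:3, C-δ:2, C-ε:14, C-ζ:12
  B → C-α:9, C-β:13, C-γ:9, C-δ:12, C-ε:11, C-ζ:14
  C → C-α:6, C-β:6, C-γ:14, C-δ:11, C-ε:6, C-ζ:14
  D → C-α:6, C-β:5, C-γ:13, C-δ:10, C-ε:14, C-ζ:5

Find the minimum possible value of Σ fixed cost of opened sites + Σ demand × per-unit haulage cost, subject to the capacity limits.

523

Open {A, C}; cheapest assignment that respects the capacities:
  A (cap 17, load 13): C-γ, C-δ — cost 2×3 + 11×2 = 28
  C (cap 40, load 31): C-α, C-β, C-ε, C-ζ — cost 8×6 + 11×6 + 4×6 + 8×14 = 250
  Shipping 278, fixed 245 → total 523.
  Any other capacity-feasible assignment to {A, C} ships for at least 278.
Compare {A, B}: its best feasible assignment gives total 647.
Compare {B, C}: its best feasible assignment gives total 658.
Every other set of open sites that can feasibly serve all demand totals ≥ 647 even under its best assignment. Minimum: 523.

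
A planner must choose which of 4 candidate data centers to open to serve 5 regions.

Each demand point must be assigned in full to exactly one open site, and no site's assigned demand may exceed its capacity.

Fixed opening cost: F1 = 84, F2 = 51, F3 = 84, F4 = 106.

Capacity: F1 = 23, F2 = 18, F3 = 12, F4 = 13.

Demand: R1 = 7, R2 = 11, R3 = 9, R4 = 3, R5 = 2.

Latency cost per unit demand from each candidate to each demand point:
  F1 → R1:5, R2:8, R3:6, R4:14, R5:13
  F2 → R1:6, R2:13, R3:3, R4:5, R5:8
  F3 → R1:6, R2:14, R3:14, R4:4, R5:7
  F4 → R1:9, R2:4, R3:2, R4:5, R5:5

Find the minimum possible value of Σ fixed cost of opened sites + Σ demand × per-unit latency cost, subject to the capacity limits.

316

Open {F1, F2}; cheapest assignment that respects the capacities:
  F1 (cap 23, load 18): R1, R2 — cost 7×5 + 11×8 = 123
  F2 (cap 18, load 14): R3, R4, R5 — cost 9×3 + 3×5 + 2×8 = 58
  Shipping 181, fixed 135 → total 316.
  Any other capacity-feasible assignment to {F1, F2} ships for at least 181.
Compare {F1, F4}: its best feasible assignment gives total 372.
Compare {F1, F2, F4}: its best feasible assignment gives total 372.
Every other set of open sites that can feasibly serve all demand totals ≥ 372 even under its best assignment. Minimum: 316.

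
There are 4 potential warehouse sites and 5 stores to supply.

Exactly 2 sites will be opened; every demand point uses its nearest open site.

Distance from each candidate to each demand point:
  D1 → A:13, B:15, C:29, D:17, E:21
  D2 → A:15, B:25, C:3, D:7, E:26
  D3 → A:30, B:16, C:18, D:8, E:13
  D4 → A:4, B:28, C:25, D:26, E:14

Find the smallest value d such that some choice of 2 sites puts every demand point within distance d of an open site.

16

Open {D2, D3}.
  Farthest demand point is B at distance 16 (to D3); all others are ≤ 16.
With {D1, D3} the worst case is 18.
With {D3, D4} the worst case is 18.
No size-2 selection achieves below 16.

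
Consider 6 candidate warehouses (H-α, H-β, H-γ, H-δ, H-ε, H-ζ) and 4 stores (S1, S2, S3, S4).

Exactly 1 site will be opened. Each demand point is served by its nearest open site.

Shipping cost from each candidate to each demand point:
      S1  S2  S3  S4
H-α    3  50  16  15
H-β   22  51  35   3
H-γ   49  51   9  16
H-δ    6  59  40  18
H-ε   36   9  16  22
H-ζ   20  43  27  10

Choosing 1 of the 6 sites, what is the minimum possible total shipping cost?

Open {H-ε}.
  S1→H-ε 36, S2→H-ε 9, S3→H-ε 16, S4→H-ε 22  ⇒ total 83.
Compare {H-α}: total 84.
Compare {H-ζ}: total 100.
No size-1 selection does better; minimum is 83.

83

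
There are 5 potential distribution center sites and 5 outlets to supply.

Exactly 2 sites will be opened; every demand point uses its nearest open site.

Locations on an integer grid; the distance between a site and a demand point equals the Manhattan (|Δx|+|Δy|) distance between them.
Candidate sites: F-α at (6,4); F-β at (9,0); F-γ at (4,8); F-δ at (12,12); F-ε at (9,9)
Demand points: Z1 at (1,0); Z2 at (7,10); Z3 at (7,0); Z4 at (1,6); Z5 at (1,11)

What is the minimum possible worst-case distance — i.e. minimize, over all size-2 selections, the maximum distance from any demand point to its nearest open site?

Open {F-β, F-γ}.
  Farthest demand point is Z1 at distance 8 (to F-β); all others are ≤ 8.
With {F-α, F-γ} the worst case is 9.
With {F-α, F-ε} the worst case is 10.
No size-2 selection achieves below 8.

8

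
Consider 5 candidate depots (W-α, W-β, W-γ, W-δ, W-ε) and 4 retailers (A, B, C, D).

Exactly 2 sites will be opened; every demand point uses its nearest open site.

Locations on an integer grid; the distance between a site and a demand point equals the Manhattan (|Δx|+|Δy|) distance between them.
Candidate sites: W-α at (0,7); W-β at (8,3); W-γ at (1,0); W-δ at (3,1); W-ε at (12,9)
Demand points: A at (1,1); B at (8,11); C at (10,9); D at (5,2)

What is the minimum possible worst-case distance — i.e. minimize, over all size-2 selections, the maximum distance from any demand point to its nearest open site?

Open {W-γ, W-ε}.
  Farthest demand point is B at distance 6 (to W-ε); all others are ≤ 6.
With {W-δ, W-ε} the worst case is 6.
With {W-α, W-β} the worst case is 8.
No size-2 selection achieves below 6.

6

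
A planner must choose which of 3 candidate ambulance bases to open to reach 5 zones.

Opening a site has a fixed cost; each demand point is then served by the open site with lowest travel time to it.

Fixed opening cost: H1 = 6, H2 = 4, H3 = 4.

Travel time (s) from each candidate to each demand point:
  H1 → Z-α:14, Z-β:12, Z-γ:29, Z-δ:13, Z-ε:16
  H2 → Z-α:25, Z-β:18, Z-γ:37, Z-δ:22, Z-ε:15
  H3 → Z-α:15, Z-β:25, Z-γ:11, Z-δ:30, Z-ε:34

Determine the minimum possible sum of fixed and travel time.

76

Open {H1, H3}: assign each demand point to its cheapest open site.
  Z-α→H1 14, Z-β→H1 12, Z-γ→H3 11, Z-δ→H1 13, Z-ε→H1 16
  travel time 66, fixed 10 → total 76.
Compare {H1, H2, H3}: travel time 65 + fixed 14 = 79.
Compare {H2, H3}: travel time 81 + fixed 8 = 89.
Compare {H1}: travel time 84 + fixed 6 = 90.
All other subsets cost ≥ 79. Minimum total cost: 76.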